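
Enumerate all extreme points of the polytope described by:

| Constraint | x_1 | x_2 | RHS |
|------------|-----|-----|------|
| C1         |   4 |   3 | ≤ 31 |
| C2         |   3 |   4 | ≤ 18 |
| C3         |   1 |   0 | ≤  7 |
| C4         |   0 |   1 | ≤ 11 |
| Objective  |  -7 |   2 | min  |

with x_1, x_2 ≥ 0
Each vertex is the intersection of two constraint boundaries that also satisfies all remaining constraints:
  x_1 = 0 and x_2 = 0 → (0, 0)
  3x_1 + 4x_2 = 18 and x_2 = 0 → (6, 0)
  3x_1 + 4x_2 = 18 and x_1 = 0 → (0, 4.5)

Vertices: (0, 0), (6, 0), (0, 4.5)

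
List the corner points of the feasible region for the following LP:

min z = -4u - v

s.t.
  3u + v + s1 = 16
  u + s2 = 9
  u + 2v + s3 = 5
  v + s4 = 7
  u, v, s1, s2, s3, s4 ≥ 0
Each vertex is the intersection of two constraint boundaries that also satisfies all remaining constraints:
  u = 0 and v = 0 → (0, 0)
  u + 2v = 5 and v = 0 → (5, 0)
  u + 2v = 5 and u = 0 → (0, 2.5)

Vertices: (0, 0), (5, 0), (0, 2.5)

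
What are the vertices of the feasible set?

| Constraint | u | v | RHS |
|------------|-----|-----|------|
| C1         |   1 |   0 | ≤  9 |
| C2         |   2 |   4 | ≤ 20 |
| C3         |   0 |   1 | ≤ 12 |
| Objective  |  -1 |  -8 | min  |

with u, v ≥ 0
Each vertex is the intersection of two constraint boundaries that also satisfies all remaining constraints:
  u = 0 and v = 0 → (0, 0)
  u = 9 and v = 0 → (9, 0)
  u = 9 and 2u + 4v = 20 → (9, 0.5)
  2u + 4v = 20 and u = 0 → (0, 5)

Vertices: (0, 0), (9, 0), (9, 0.5), (0, 5)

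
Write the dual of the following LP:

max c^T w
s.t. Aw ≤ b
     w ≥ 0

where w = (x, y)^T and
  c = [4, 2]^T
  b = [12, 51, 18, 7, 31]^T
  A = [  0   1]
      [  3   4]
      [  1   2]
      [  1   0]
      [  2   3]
Minimize: z = 12y1 + 51y2 + 18y3 + 7y4 + 31y5

Subject to:
  C1: -3y2 - y3 - y4 - 2y5 ≤ -4
  C2: -y1 - 4y2 - 2y3 - 3y5 ≤ -2
  y1, y2, y3, y4, y5 ≥ 0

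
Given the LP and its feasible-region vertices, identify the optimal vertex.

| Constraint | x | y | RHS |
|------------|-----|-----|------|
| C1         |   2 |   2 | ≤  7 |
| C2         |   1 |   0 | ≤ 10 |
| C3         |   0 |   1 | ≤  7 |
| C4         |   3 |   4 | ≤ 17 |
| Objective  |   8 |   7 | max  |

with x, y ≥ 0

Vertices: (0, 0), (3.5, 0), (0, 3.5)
(3.5, 0) with z = 28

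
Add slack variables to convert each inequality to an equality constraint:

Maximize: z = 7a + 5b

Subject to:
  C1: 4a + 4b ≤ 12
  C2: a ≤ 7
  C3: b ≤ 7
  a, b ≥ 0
max z = 7a + 5b

s.t.
  4a + 4b + s1 = 12
  a + s2 = 7
  b + s3 = 7
  a, b, s1, s2, s3 ≥ 0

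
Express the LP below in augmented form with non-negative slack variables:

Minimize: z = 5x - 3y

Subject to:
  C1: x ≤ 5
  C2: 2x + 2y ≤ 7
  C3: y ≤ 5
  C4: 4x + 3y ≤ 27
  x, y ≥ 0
min z = 5x - 3y

s.t.
  x + s1 = 5
  2x + 2y + s2 = 7
  y + s3 = 5
  4x + 3y + s4 = 27
  x, y, s1, s2, s3, s4 ≥ 0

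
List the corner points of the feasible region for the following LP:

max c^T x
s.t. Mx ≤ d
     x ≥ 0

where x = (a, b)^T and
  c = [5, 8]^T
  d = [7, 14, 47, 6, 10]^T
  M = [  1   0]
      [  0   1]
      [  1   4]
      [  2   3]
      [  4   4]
Each vertex is the intersection of two constraint boundaries that also satisfies all remaining constraints:
  a = 0 and b = 0 → (0, 0)
  4a + 4b = 10 and b = 0 → (2.5, 0)
  2a + 3b = 6 and 4a + 4b = 10 → (1.5, 1)
  2a + 3b = 6 and a = 0 → (0, 2)

Vertices: (0, 0), (2.5, 0), (1.5, 1), (0, 2)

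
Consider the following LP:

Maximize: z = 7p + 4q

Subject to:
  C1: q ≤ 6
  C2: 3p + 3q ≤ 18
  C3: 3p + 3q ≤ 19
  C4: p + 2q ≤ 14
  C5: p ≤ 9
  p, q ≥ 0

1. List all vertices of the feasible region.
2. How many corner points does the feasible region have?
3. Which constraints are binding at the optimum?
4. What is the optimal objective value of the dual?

1. (0, 0), (6, 0), (0, 6)
2. 3
3. C2, q ≥ 0
4. 42 (by strong duality, equal to the primal optimum)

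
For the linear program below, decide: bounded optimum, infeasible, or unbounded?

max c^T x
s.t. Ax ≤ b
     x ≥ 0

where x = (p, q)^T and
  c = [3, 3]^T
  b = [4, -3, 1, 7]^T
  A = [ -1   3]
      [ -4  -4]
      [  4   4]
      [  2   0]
One constraint requires 4p + 4q ≤ 1, while the constraint -4p - 4q ≤ -3 is equivalent to 4p + 4q ≥ 3. Together they would need 3 ≤ 4p + 4q ≤ 1, which is impossible since 3 > 1. No point satisfies all constraints.

Infeasible: no point satisfies all constraints simultaneously.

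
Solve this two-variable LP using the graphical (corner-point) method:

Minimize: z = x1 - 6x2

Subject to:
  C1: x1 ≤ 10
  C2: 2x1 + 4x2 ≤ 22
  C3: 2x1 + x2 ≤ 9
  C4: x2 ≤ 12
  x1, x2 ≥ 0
Each vertex is the intersection of two constraint boundaries that also satisfies all remaining constraints:
  x1 = 0 and x2 = 0 → (0, 0)
  2x1 + x2 = 9 and x2 = 0 → (4.5, 0)
  2x1 + 4x2 = 22 and 2x1 + x2 = 9 → (2.333, 4.333)
  2x1 + 4x2 = 22 and x1 = 0 → (0, 5.5)

Evaluating z = x1 - 6x2 at each vertex:
  (0, 0): z = 0
  (4.5, 0): z = 4.5
  (2.333, 4.333): z = -23.67
  (0, 5.5): z = -33

The minimum is at (0, 5.5) with z = -33.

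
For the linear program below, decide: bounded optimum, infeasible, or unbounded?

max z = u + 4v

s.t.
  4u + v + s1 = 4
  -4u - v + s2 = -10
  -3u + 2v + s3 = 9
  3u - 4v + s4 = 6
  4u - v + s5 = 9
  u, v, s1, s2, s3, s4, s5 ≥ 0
The row 4u + v + s1 = 4 with s1 ≥ 0 requires 4u + v ≤ 4, while the row -4u - v + s2 = -10 with s2 ≥ 0 is equivalent to 4u + v ≥ 10. Together they would need 10 ≤ 4u + v ≤ 4, which is impossible since 10 > 4. No point satisfies all constraints.

The feasible region is empty; the LP is infeasible.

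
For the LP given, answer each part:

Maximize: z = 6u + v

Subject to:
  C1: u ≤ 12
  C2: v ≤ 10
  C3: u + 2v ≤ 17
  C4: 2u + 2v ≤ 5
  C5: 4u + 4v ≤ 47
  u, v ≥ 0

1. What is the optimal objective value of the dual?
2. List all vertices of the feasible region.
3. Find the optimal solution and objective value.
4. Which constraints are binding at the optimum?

1. 15 (by strong duality, equal to the primal optimum)
2. (0, 0), (2.5, 0), (0, 2.5)
3. u = 2.5, v = 0, z = 15
4. C4, v ≥ 0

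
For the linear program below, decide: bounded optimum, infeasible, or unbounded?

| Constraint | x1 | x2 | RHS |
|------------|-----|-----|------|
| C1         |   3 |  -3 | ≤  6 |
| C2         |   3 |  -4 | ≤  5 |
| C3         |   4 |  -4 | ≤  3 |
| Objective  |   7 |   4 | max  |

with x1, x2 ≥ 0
Feasible point: (0, 0) satisfies every constraint, so the LP is feasible.
Direction d = (0, 1): for each constraint row a, a·d ≤ 0 —
  (3)(0) + (-3)(1) = -3 ≤ 0
  (3)(0) + (-4)(1) = -4 ≤ 0
  (4)(0) + (-4)(1) = -4 ≤ 0
and d ≥ 0, so (0, 0) + t·d stays feasible for every t ≥ 0. Along this ray z = 7x1 + 4x2 changes by 4 per unit t, so z → +∞.

The LP is unbounded; z can be made arbitrarily large.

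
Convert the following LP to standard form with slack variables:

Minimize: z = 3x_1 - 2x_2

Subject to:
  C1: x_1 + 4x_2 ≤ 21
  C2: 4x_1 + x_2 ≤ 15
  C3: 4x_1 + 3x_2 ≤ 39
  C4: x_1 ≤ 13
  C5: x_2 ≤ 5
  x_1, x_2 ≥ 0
min z = 3x_1 - 2x_2

s.t.
  x_1 + 4x_2 + s1 = 21
  4x_1 + x_2 + s2 = 15
  4x_1 + 3x_2 + s3 = 39
  x_1 + s4 = 13
  x_2 + s5 = 5
  x_1, x_2, s1, s2, s3, s4, s5 ≥ 0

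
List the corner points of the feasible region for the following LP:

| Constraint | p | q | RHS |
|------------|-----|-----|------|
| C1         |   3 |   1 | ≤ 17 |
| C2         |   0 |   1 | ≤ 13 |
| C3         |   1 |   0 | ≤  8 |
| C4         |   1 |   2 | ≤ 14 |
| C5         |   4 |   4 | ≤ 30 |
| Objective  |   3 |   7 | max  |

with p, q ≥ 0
Each vertex is the intersection of two constraint boundaries that also satisfies all remaining constraints:
  p = 0 and q = 0 → (0, 0)
  3p + q = 17 and q = 0 → (5.667, 0)
  3p + q = 17 and 4p + 4q = 30 → (4.75, 2.75)
  p + 2q = 14 and 4p + 4q = 30 → (1, 6.5)
  p + 2q = 14 and p = 0 → (0, 7)

Vertices: (0, 0), (5.667, 0), (4.75, 2.75), (1, 6.5), (0, 7)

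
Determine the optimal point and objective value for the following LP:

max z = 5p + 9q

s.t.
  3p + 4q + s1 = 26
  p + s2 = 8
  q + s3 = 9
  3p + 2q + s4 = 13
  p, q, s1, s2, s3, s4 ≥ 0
Each vertex is the intersection of two constraint boundaries that also satisfies all remaining constraints:
  p = 0 and q = 0 → (0, 0)
  3p + 2q = 13 and q = 0 → (4.333, 0)
  3p + 4q = 26 and 3p + 2q = 13 → (0, 6.5)

Evaluating z = 5p + 9q at each vertex:
  (0, 0): z = 0
  (4.333, 0): z = 21.67
  (0, 6.5): z = 58.5

The maximum is at (0, 6.5) with z = 58.5.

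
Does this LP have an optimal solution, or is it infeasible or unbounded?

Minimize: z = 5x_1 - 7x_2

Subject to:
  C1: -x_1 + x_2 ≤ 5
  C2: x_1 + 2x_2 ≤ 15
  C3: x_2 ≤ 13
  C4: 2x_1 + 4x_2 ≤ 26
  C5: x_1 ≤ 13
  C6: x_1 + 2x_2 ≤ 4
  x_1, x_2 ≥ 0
The point (0, 2) satisfies every constraint, so the LP is feasible; the constraints give x_1 ≤ 13 and x_2 ≤ 13, which with x_1, x_2 ≥ 0 keep the feasible region inside a bounded box. A feasible, bounded LP attains a finite optimum at a vertex.

Evaluating z = 5x_1 - 7x_2 at each vertex:
  (0, 0): z = 0
  (4, 0): z = 20
  (0, 2): z = -14

Bounded optimum: z* = -14 at (0, 2).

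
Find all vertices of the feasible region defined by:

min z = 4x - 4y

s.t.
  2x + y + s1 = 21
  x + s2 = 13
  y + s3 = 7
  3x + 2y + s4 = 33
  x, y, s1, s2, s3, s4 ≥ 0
Each vertex is the intersection of two constraint boundaries that also satisfies all remaining constraints:
  x = 0 and y = 0 → (0, 0)
  2x + y = 21 and y = 0 → (10.5, 0)
  2x + y = 21 and 3x + 2y = 33 → (9, 3)
  y = 7 and 3x + 2y = 33 → (6.333, 7)
  y = 7 and x = 0 → (0, 7)

Vertices: (0, 0), (10.5, 0), (9, 3), (6.333, 7), (0, 7)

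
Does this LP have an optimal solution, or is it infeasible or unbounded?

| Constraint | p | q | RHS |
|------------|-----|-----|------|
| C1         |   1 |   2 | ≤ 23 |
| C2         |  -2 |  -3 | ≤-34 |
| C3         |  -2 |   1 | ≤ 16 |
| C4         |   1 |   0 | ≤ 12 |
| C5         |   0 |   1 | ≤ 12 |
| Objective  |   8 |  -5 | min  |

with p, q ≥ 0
The point (0, 11.5) satisfies every constraint, so the LP is feasible; the constraints give p ≤ 12 and q ≤ 12, which with p, q ≥ 0 keep the feasible region inside a bounded box. A feasible, bounded LP attains a finite optimum at a vertex.

Feasible with finite optimum z* = -57.5 at (0, 11.5).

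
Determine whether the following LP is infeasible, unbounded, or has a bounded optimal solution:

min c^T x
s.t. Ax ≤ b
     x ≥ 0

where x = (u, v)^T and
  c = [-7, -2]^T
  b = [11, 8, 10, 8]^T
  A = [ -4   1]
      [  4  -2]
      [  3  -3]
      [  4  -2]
Feasible point: (0, 0) satisfies every constraint, so the LP is feasible.
Direction d = (1, 4): for each constraint row a, a·d ≤ 0 —
  (-4)(1) + (1)(4) = 0 ≤ 0
  (4)(1) + (-2)(4) = -4 ≤ 0
  (3)(1) + (-3)(4) = -9 ≤ 0
  (4)(1) + (-2)(4) = -4 ≤ 0
and d ≥ 0, so (0, 0) + t·d stays feasible for every t ≥ 0. Along this ray z = -7u - 2v changes by -15 per unit t, so z → −∞.

Unbounded: there is a feasible ray along which z → −∞.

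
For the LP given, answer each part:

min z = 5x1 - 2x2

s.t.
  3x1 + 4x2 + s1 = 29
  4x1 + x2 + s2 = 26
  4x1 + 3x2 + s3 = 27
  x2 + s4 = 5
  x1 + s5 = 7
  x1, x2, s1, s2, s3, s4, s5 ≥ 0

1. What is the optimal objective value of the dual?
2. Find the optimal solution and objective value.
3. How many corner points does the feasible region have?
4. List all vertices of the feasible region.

1. -10 (by strong duality, equal to the primal optimum)
2. x1 = 0, x2 = 5, z = -10
3. 5
4. (0, 0), (6.5, 0), (6.375, 0.5), (3, 5), (0, 5)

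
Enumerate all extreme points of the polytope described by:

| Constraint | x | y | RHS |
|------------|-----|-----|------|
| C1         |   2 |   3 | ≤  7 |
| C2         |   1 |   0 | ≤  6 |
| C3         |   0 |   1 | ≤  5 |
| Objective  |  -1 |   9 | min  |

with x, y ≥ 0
Each vertex is the intersection of two constraint boundaries that also satisfies all remaining constraints:
  x = 0 and y = 0 → (0, 0)
  2x + 3y = 7 and y = 0 → (3.5, 0)
  2x + 3y = 7 and x = 0 → (0, 2.333)

Vertices: (0, 0), (3.5, 0), (0, 2.333)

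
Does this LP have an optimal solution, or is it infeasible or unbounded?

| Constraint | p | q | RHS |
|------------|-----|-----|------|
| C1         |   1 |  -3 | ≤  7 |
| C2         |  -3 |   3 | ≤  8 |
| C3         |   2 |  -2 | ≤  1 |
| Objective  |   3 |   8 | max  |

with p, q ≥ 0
Feasible point: (0, 0) satisfies every constraint, so the LP is feasible.
Direction d = (1, 1): for each constraint row a, a·d ≤ 0 —
  (1)(1) + (-3)(1) = -2 ≤ 0
  (-3)(1) + (3)(1) = 0 ≤ 0
  (2)(1) + (-2)(1) = 0 ≤ 0
and d ≥ 0, so (0, 0) + t·d stays feasible for every t ≥ 0. Along this ray z = 3p + 8q changes by 11 per unit t, so z → +∞.

Unbounded — the objective can increase without bound over the feasible region.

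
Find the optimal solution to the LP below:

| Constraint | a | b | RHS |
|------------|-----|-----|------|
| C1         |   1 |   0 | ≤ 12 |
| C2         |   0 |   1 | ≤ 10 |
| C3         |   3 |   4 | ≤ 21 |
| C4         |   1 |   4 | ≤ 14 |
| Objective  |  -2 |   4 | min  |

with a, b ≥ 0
Each vertex is the intersection of two constraint boundaries that also satisfies all remaining constraints:
  a = 0 and b = 0 → (0, 0)
  3a + 4b = 21 and b = 0 → (7, 0)
  3a + 4b = 21 and a + 4b = 14 → (3.5, 2.625)
  a + 4b = 14 and a = 0 → (0, 3.5)

Evaluating z = -2a + 4b at each vertex:
  (0, 0): z = 0
  (7, 0): z = -14
  (3.5, 2.625): z = 3.5
  (0, 3.5): z = 14

The minimum is at (7, 0) with z = -14.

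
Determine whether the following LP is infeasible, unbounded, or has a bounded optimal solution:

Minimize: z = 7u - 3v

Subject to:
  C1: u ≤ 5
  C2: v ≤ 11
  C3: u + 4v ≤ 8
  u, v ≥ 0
The point (0, 2) satisfies every constraint, so the LP is feasible; the constraints give u ≤ 5 and v ≤ 11, which with u, v ≥ 0 keep the feasible region inside a bounded box. A feasible, bounded LP attains a finite optimum at a vertex.

Evaluating z = 7u - 3v at each vertex:
  (0, 0): z = 0
  (5, 0): z = 35
  (5, 0.75): z = 32.75
  (0, 2): z = -6

Bounded optimum: z* = -6 at (0, 2).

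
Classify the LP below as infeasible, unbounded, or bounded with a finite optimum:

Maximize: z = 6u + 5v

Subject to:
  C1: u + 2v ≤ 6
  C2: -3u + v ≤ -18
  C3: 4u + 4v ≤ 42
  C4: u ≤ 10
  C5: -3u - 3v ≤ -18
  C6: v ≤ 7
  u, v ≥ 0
The point (6, 0) satisfies every constraint, so the LP is feasible; the constraints give u ≤ 10 and v ≤ 7, which with u, v ≥ 0 keep the feasible region inside a bounded box. A feasible, bounded LP attains a finite optimum at a vertex.

The LP has an optimal solution: (6, 0) with z = 36.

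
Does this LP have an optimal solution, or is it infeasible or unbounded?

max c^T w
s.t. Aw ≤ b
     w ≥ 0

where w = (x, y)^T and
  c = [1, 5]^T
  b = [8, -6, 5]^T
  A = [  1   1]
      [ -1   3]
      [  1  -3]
One constraint requires x - 3y ≤ 5, while the constraint -x + 3y ≤ -6 is equivalent to x - 3y ≥ 6. Together they would need 6 ≤ x - 3y ≤ 5, which is impossible since 6 > 5. No point satisfies all constraints.

Infeasible — the constraint set is empty.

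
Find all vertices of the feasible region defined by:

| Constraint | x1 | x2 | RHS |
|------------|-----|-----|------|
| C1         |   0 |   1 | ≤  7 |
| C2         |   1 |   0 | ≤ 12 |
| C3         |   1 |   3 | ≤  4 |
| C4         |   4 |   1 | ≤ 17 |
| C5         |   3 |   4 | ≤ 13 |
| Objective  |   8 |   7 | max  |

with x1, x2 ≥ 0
Each vertex is the intersection of two constraint boundaries that also satisfies all remaining constraints:
  x1 = 0 and x2 = 0 → (0, 0)
  x1 + 3x2 = 4 and x2 = 0 → (4, 0)
  x1 + 3x2 = 4 and x1 = 0 → (0, 1.333)

Vertices: (0, 0), (4, 0), (0, 1.333)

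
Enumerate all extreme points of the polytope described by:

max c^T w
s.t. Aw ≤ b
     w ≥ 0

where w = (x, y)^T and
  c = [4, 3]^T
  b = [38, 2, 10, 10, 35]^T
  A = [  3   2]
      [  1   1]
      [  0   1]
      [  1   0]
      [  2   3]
Each vertex is the intersection of two constraint boundaries that also satisfies all remaining constraints:
  x = 0 and y = 0 → (0, 0)
  x + y = 2 and y = 0 → (2, 0)
  x + y = 2 and x = 0 → (0, 2)

Vertices: (0, 0), (2, 0), (0, 2)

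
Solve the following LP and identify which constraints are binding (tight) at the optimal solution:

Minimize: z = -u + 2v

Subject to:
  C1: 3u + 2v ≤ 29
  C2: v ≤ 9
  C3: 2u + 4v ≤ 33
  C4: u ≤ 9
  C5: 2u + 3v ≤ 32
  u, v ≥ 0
Optimal: u = 9, v = 0
Slack at optimum:
  C1: slack = 2
  C2: slack = 9
  C3: slack = 15
  C4: slack = 0 (binding)
  C5: slack = 14
  u ≥ 0: u = 9
  v ≥ 0: v = 0 (binding)
Binding constraints: C4, v ≥ 0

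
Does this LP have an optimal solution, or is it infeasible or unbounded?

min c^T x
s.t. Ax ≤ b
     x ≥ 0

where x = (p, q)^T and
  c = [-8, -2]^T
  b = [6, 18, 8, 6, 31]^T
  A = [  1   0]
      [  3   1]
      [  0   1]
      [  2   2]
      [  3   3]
The point (3, 0) satisfies every constraint, so the LP is feasible; the constraints give p ≤ 6 and q ≤ 8, which with p, q ≥ 0 keep the feasible region inside a bounded box. A feasible, bounded LP attains a finite optimum at a vertex.

Evaluating z = -8p - 2q at each vertex:
  (0, 0): z = 0
  (3, 0): z = -24
  (0, 3): z = -6

The LP has an optimal solution: (3, 0) with z = -24.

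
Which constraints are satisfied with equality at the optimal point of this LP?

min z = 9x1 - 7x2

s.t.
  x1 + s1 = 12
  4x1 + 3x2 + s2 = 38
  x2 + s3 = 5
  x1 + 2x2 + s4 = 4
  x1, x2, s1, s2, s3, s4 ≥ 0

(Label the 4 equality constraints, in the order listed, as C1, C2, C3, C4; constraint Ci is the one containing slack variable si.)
Optimal: x1 = 0, x2 = 2
Slack at optimum:
  C1: slack = 12
  C2: slack = 32
  C3: slack = 3
  C4: slack = 0 (binding)
  x1 ≥ 0: x1 = 0 (binding)
  x2 ≥ 0: x2 = 2
Binding constraints: C4, x1 ≥ 0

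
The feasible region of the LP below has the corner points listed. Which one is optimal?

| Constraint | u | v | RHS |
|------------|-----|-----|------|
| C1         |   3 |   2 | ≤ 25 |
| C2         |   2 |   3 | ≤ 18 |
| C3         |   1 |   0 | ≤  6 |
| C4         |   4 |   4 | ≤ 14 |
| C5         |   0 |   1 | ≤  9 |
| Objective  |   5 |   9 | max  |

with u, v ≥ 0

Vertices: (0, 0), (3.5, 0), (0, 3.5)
Evaluating z = 5u + 9v at each vertex:
  (0, 0): z = 0
  (3.5, 0): z = 17.5
  (0, 3.5): z = 31.5

The largest value is z = 31.5, attained at (0, 3.5).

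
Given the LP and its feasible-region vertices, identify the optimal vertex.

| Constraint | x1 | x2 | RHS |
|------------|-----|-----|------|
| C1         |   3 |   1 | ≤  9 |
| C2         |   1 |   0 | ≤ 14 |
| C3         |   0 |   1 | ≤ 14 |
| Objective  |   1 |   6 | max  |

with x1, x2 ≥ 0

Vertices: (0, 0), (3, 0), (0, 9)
(0, 9) with z = 54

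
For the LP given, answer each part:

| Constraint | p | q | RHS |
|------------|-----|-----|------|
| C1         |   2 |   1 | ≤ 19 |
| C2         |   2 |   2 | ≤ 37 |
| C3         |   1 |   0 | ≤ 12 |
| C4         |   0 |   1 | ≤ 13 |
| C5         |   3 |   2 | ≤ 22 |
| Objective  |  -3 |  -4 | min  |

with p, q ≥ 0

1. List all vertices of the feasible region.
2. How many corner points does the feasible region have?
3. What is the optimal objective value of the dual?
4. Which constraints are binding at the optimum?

1. (0, 0), (7.333, 0), (0, 11)
2. 3
3. -44 (by strong duality, equal to the primal optimum)
4. C5, p ≥ 0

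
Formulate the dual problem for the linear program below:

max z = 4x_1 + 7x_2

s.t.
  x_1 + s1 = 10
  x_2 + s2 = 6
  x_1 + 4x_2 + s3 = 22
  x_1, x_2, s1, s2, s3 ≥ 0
Minimize: z = 10y1 + 6y2 + 22y3

Subject to:
  C1: -y1 - y3 ≤ -4
  C2: -y2 - 4y3 ≤ -7
  y1, y2, y3 ≥ 0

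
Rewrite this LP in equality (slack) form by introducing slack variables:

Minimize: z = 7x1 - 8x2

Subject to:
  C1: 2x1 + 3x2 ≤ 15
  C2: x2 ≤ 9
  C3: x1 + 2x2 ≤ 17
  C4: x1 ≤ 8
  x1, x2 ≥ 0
min z = 7x1 - 8x2

s.t.
  2x1 + 3x2 + s1 = 15
  x2 + s2 = 9
  x1 + 2x2 + s3 = 17
  x1 + s4 = 8
  x1, x2, s1, s2, s3, s4 ≥ 0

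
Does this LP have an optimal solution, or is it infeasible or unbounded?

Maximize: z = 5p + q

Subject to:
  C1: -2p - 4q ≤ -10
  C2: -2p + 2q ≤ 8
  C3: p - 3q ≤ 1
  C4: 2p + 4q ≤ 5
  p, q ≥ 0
C4 requires 2p + 4q ≤ 5, while C1 (-2p - 4q ≤ -10) is equivalent to 2p + 4q ≥ 10. Together they would need 10 ≤ 2p + 4q ≤ 5, which is impossible since 10 > 5. No point satisfies all constraints.

Infeasible — the constraint set is empty.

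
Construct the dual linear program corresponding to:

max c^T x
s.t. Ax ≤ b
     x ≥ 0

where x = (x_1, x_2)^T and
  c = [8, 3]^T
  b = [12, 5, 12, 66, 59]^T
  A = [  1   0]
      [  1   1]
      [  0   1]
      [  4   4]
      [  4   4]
Minimize: z = 12y1 + 5y2 + 12y3 + 66y4 + 59y5

Subject to:
  C1: -y1 - y2 - 4y4 - 4y5 ≤ -8
  C2: -y2 - y3 - 4y4 - 4y5 ≤ -3
  y1, y2, y3, y4, y5 ≥ 0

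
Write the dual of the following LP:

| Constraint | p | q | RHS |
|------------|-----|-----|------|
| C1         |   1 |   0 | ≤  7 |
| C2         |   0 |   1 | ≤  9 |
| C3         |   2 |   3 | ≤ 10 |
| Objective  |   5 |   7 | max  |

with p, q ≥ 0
Minimize: z = 7y1 + 9y2 + 10y3

Subject to:
  C1: -y1 - 2y3 ≤ -5
  C2: -y2 - 3y3 ≤ -7
  y1, y2, y3 ≥ 0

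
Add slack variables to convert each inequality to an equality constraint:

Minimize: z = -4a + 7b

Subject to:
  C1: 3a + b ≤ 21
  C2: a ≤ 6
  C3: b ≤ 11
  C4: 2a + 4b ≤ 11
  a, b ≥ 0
min z = -4a + 7b

s.t.
  3a + b + s1 = 21
  a + s2 = 6
  b + s3 = 11
  2a + 4b + s4 = 11
  a, b, s1, s2, s3, s4 ≥ 0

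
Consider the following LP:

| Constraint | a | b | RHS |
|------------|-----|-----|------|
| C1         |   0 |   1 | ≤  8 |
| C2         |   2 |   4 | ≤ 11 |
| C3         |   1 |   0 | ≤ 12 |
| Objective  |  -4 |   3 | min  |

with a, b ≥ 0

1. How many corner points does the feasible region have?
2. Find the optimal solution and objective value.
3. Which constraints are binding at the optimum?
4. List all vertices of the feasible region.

1. 3
2. a = 5.5, b = 0, z = -22
3. C2, b ≥ 0
4. (0, 0), (5.5, 0), (0, 2.75)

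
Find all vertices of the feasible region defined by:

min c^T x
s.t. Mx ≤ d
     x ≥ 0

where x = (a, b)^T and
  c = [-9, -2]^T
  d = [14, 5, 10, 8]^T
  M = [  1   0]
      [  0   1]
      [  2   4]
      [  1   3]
Each vertex is the intersection of two constraint boundaries that also satisfies all remaining constraints:
  a = 0 and b = 0 → (0, 0)
  2a + 4b = 10 and b = 0 → (5, 0)
  2a + 4b = 10 and a = 0 → (0, 2.5)

Vertices: (0, 0), (5, 0), (0, 2.5)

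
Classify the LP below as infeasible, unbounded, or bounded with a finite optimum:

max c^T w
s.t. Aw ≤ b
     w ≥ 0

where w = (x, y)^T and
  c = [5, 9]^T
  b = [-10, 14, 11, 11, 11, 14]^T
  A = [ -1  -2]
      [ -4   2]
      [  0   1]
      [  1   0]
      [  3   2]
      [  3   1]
The point (0, 5.5) satisfies every constraint, so the LP is feasible; the constraints give x ≤ 11 and y ≤ 11, which with x, y ≥ 0 keep the feasible region inside a bounded box. A feasible, bounded LP attains a finite optimum at a vertex.

Evaluating z = 5x + 9y at each vertex:
  (0, 5): z = 45
  (0.5, 4.75): z = 45.25
  (0, 5.5): z = 49.5

The LP has an optimal solution: (0, 5.5) with z = 49.5.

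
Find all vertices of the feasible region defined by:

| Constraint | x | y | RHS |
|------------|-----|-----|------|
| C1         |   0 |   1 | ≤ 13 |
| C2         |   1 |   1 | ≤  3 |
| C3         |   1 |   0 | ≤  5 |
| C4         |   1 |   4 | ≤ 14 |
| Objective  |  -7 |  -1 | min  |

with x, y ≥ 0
Each vertex is the intersection of two constraint boundaries that also satisfies all remaining constraints:
  x = 0 and y = 0 → (0, 0)
  x + y = 3 and y = 0 → (3, 0)
  x + y = 3 and x = 0 → (0, 3)

Vertices: (0, 0), (3, 0), (0, 3)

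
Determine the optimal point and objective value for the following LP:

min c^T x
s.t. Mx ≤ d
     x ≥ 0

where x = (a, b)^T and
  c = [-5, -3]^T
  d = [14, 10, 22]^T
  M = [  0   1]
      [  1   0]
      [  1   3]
Each vertex is the intersection of two constraint boundaries that also satisfies all remaining constraints:
  a = 0 and b = 0 → (0, 0)
  a = 10 and b = 0 → (10, 0)
  a = 10 and a + 3b = 22 → (10, 4)
  a + 3b = 22 and a = 0 → (0, 7.333)

Evaluating z = -5a - 3b at each vertex:
  (0, 0): z = 0
  (10, 0): z = -50
  (10, 4): z = -62
  (0, 7.333): z = -22

The minimum is at (10, 4) with z = -62.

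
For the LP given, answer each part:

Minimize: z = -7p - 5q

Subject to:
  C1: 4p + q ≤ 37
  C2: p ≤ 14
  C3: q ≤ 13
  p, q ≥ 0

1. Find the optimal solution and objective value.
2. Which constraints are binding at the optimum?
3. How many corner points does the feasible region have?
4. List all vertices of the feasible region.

1. p = 6, q = 13, z = -107
2. C1, C3
3. 4
4. (0, 0), (9.25, 0), (6, 13), (0, 13)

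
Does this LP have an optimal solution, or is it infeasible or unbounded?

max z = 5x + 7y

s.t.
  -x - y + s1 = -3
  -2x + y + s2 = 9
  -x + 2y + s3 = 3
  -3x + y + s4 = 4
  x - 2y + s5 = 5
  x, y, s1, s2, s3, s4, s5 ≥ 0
Feasible point: (1, 2) satisfies every constraint, so the LP is feasible.
Direction d = (2, 1): for each constraint row a, a·d ≤ 0 —
  (-1)(2) + (-1)(1) = -3 ≤ 0
  (-2)(2) + (1)(1) = -3 ≤ 0
  (-1)(2) + (2)(1) = 0 ≤ 0
  (-3)(2) + (1)(1) = -5 ≤ 0
  (1)(2) + (-2)(1) = 0 ≤ 0
and d ≥ 0, so (1, 2) + t·d stays feasible for every t ≥ 0. Along this ray z = 5x + 7y changes by 17 per unit t, so z → +∞.

Unbounded — the objective can increase without bound over the feasible region.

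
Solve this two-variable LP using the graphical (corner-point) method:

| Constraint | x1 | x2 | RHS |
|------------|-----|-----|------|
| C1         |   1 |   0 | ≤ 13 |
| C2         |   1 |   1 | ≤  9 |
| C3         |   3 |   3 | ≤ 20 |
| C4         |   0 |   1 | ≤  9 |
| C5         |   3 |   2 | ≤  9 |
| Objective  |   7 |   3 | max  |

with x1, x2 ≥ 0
Each vertex is the intersection of two constraint boundaries that also satisfies all remaining constraints:
  x1 = 0 and x2 = 0 → (0, 0)
  3x1 + 2x2 = 9 and x2 = 0 → (3, 0)
  3x1 + 2x2 = 9 and x1 = 0 → (0, 4.5)

Evaluating z = 7x1 + 3x2 at each vertex:
  (0, 0): z = 0
  (3, 0): z = 21
  (0, 4.5): z = 13.5

The maximum is at (3, 0) with z = 21.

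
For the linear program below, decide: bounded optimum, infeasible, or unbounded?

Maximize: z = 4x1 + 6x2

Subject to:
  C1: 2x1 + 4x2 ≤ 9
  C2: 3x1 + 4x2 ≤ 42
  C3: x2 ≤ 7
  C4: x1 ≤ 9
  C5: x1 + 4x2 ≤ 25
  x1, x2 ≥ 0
The point (4.5, 0) satisfies every constraint, so the LP is feasible; the constraints give x1 ≤ 9 and x2 ≤ 7, which with x1, x2 ≥ 0 keep the feasible region inside a bounded box. A feasible, bounded LP attains a finite optimum at a vertex.

Evaluating z = 4x1 + 6x2 at each vertex:
  (0, 0): z = 0
  (4.5, 0): z = 18
  (0, 2.25): z = 13.5

The LP has an optimal solution: (4.5, 0) with z = 18.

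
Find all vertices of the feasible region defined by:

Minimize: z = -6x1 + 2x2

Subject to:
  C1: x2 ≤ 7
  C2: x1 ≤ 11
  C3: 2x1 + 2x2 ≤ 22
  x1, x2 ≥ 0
Each vertex is the intersection of two constraint boundaries that also satisfies all remaining constraints:
  x1 = 0 and x2 = 0 → (0, 0)
  x1 = 11 and 2x1 + 2x2 = 22 → (11, 0)
  x2 = 7 and 2x1 + 2x2 = 22 → (4, 7)
  x2 = 7 and x1 = 0 → (0, 7)

Vertices: (0, 0), (11, 0), (4, 7), (0, 7)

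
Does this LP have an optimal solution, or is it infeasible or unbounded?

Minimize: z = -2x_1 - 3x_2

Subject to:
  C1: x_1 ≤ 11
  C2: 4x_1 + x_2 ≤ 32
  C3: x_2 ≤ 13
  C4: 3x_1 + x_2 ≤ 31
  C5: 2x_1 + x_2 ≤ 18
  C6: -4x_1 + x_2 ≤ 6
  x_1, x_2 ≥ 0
The point (2.5, 13) satisfies every constraint, so the LP is feasible; the constraints give x_1 ≤ 11 and x_2 ≤ 13, which with x_1, x_2 ≥ 0 keep the feasible region inside a bounded box. A feasible, bounded LP attains a finite optimum at a vertex.

Evaluating z = -2x_1 - 3x_2 at each vertex:
  (0, 0): z = 0
  (8, 0): z = -16
  (7, 4): z = -26
  (2.5, 13): z = -44
  (1.75, 13): z = -42.5
  (0, 6): z = -18

Bounded optimum: z* = -44 at (2.5, 13).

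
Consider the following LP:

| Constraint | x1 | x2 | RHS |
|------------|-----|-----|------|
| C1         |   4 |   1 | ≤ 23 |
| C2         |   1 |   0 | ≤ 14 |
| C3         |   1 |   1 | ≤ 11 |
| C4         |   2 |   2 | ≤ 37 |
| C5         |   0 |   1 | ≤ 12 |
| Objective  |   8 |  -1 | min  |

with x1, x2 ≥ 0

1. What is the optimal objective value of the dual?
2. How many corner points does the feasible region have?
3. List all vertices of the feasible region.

1. -11 (by strong duality, equal to the primal optimum)
2. 4
3. (0, 0), (5.75, 0), (4, 7), (0, 11)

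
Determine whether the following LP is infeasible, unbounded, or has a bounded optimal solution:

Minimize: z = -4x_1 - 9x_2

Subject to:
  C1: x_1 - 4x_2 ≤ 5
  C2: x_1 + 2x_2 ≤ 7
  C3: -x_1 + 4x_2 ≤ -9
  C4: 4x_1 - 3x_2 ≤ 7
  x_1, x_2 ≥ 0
C1 requires x_1 - 4x_2 ≤ 5, while C3 (-x_1 + 4x_2 ≤ -9) is equivalent to x_1 - 4x_2 ≥ 9. Together they would need 9 ≤ x_1 - 4x_2 ≤ 5, which is impossible since 9 > 5. No point satisfies all constraints.

Infeasible: no point satisfies all constraints simultaneously.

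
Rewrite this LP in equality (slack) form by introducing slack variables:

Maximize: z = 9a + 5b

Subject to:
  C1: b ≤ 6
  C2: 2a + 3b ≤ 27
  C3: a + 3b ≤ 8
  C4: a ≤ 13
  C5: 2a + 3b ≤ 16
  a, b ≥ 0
max z = 9a + 5b

s.t.
  b + s1 = 6
  2a + 3b + s2 = 27
  a + 3b + s3 = 8
  a + s4 = 13
  2a + 3b + s5 = 16
  a, b, s1, s2, s3, s4, s5 ≥ 0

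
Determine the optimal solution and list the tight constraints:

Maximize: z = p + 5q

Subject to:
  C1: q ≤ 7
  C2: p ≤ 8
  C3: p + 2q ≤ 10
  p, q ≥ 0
Optimal: p = 0, q = 5
Slack at optimum:
  C1: slack = 2
  C2: slack = 8
  C3: slack = 0 (binding)
  p ≥ 0: p = 0 (binding)
  q ≥ 0: q = 5
Binding constraints: C3, p ≥ 0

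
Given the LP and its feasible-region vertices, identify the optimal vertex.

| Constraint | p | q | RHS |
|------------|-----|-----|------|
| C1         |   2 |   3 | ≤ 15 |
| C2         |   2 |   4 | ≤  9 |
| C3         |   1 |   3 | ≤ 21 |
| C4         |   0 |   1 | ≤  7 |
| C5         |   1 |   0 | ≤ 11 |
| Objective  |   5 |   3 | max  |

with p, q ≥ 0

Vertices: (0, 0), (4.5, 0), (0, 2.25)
Evaluating z = 5p + 3q at each vertex:
  (0, 0): z = 0
  (4.5, 0): z = 22.5
  (0, 2.25): z = 6.75

The largest value is z = 22.5, attained at (4.5, 0).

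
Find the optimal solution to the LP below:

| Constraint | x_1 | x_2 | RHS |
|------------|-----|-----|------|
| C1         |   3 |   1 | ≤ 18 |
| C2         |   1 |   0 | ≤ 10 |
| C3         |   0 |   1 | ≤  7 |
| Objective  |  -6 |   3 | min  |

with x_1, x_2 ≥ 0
Each vertex is the intersection of two constraint boundaries that also satisfies all remaining constraints:
  x_1 = 0 and x_2 = 0 → (0, 0)
  3x_1 + x_2 = 18 and x_2 = 0 → (6, 0)
  3x_1 + x_2 = 18 and x_2 = 7 → (3.667, 7)
  x_2 = 7 and x_1 = 0 → (0, 7)

Evaluating z = -6x_1 + 3x_2 at each vertex:
  (0, 0): z = 0
  (6, 0): z = -36
  (3.667, 7): z = -1
  (0, 7): z = 21

The minimum is at (6, 0) with z = -36.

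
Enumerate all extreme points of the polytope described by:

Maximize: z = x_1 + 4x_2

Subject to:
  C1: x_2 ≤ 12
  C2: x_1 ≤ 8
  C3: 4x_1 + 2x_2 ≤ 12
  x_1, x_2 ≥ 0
Each vertex is the intersection of two constraint boundaries that also satisfies all remaining constraints:
  x_1 = 0 and x_2 = 0 → (0, 0)
  4x_1 + 2x_2 = 12 and x_2 = 0 → (3, 0)
  4x_1 + 2x_2 = 12 and x_1 = 0 → (0, 6)

Vertices: (0, 0), (3, 0), (0, 6)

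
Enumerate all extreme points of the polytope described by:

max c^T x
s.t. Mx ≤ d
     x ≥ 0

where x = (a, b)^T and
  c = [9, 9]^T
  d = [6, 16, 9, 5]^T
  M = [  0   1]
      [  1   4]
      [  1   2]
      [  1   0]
Each vertex is the intersection of two constraint boundaries that also satisfies all remaining constraints:
  a = 0 and b = 0 → (0, 0)
  a = 5 and b = 0 → (5, 0)
  a + 2b = 9 and a = 5 → (5, 2)
  a + 4b = 16 and a + 2b = 9 → (2, 3.5)
  a + 4b = 16 and a = 0 → (0, 4)

Vertices: (0, 0), (5, 0), (5, 2), (2, 3.5), (0, 4)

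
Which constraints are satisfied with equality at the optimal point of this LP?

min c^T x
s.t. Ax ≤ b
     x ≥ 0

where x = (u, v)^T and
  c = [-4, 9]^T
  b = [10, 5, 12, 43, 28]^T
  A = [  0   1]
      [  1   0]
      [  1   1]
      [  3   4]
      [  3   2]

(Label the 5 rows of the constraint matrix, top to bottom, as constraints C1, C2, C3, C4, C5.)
Optimal: u = 5, v = 0
Slack at optimum:
  C1: slack = 10
  C2: slack = 0 (binding)
  C3: slack = 7
  C4: slack = 28
  C5: slack = 13
  u ≥ 0: u = 5
  v ≥ 0: v = 0 (binding)
Binding constraints: C2, v ≥ 0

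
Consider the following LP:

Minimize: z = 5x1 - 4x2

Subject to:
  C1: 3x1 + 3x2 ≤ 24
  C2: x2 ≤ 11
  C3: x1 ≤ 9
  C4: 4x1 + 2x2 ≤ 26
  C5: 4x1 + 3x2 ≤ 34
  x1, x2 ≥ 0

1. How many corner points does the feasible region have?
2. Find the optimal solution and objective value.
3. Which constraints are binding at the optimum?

1. 4
2. x1 = 0, x2 = 8, z = -32
3. C1, x1 ≥ 0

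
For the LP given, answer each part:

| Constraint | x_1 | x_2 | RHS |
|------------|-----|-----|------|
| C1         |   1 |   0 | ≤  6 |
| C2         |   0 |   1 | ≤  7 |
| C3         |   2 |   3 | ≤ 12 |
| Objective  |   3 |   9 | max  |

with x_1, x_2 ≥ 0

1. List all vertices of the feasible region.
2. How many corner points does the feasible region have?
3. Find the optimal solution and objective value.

1. (0, 0), (6, 0), (0, 4)
2. 3
3. x_1 = 0, x_2 = 4, z = 36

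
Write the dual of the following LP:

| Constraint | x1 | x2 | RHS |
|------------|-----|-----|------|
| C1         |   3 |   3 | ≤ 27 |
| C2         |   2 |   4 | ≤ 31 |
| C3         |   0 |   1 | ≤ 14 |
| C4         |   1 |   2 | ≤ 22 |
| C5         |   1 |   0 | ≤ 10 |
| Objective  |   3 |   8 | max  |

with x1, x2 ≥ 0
Minimize: z = 27y1 + 31y2 + 14y3 + 22y4 + 10y5

Subject to:
  C1: -3y1 - 2y2 - y4 - y5 ≤ -3
  C2: -3y1 - 4y2 - y3 - 2y4 ≤ -8
  y1, y2, y3, y4, y5 ≥ 0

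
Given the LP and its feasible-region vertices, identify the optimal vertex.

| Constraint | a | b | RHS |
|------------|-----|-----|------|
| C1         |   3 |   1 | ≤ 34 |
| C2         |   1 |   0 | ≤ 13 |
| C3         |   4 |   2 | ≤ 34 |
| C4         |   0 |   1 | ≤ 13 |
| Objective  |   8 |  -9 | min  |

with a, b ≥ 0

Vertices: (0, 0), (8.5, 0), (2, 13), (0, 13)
Evaluating z = 8a - 9b at each vertex:
  (0, 0): z = 0
  (8.5, 0): z = 68
  (2, 13): z = -101
  (0, 13): z = -117

The smallest value is z = -117, attained at (0, 13).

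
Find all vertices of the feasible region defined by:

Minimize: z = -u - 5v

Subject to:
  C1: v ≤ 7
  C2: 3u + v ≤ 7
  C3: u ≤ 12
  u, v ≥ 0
Each vertex is the intersection of two constraint boundaries that also satisfies all remaining constraints:
  u = 0 and v = 0 → (0, 0)
  3u + v = 7 and v = 0 → (2.333, 0)
  v = 7 and 3u + v = 7 → (0, 7)

Vertices: (0, 0), (2.333, 0), (0, 7)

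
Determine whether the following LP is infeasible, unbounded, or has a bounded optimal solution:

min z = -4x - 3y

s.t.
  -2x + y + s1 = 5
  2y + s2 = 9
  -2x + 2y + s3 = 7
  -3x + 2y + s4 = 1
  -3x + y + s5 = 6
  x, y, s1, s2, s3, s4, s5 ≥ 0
Feasible point: (0, 0) satisfies every constraint, so the LP is feasible.
Direction d = (1, 0): for each constraint row a, a·d ≤ 0 —
  (-2)(1) + (1)(0) = -2 ≤ 0
  (0)(1) + (2)(0) = 0 ≤ 0
  (-2)(1) + (2)(0) = -2 ≤ 0
  (-3)(1) + (2)(0) = -3 ≤ 0
  (-3)(1) + (1)(0) = -3 ≤ 0
and d ≥ 0, so (0, 0) + t·d stays feasible for every t ≥ 0. Along this ray z = -4x - 3y changes by -4 per unit t, so z → −∞.

Unbounded — the objective can decrease without bound over the feasible region.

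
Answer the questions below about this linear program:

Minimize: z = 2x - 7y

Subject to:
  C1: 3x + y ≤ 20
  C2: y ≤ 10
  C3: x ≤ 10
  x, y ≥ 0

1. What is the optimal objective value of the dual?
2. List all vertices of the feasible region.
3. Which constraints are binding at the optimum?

1. -70 (by strong duality, equal to the primal optimum)
2. (0, 0), (6.667, 0), (3.333, 10), (0, 10)
3. C2, x ≥ 0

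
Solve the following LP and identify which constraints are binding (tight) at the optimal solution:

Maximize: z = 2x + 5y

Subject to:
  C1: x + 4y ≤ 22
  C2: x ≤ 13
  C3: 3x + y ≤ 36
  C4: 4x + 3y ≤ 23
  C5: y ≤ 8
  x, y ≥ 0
Optimal: x = 2, y = 5
Slack at optimum:
  C1: slack = 0 (binding)
  C2: slack = 11
  C3: slack = 25
  C4: slack = 0 (binding)
  C5: slack = 3
  x ≥ 0: x = 2
  y ≥ 0: y = 5
Binding constraints: C1, C4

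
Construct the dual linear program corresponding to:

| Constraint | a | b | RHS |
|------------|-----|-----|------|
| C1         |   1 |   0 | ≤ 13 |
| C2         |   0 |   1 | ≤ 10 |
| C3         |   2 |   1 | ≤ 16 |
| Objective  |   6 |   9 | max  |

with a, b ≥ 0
Minimize: z = 13y1 + 10y2 + 16y3

Subject to:
  C1: -y1 - 2y3 ≤ -6
  C2: -y2 - y3 ≤ -9
  y1, y2, y3 ≥ 0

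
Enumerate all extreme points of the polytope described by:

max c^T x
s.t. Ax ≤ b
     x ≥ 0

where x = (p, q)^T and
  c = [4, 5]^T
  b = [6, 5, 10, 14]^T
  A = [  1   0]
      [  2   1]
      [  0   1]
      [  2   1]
Each vertex is the intersection of two constraint boundaries that also satisfies all remaining constraints:
  p = 0 and q = 0 → (0, 0)
  2p + q = 5 and q = 0 → (2.5, 0)
  2p + q = 5 and p = 0 → (0, 5)

Vertices: (0, 0), (2.5, 0), (0, 5)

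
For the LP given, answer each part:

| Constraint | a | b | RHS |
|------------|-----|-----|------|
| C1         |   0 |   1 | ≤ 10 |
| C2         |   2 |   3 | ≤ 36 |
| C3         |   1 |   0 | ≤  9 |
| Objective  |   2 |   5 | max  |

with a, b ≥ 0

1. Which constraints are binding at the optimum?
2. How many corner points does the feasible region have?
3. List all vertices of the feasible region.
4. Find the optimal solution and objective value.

1. C1, C2
2. 5
3. (0, 0), (9, 0), (9, 6), (3, 10), (0, 10)
4. a = 3, b = 10, z = 56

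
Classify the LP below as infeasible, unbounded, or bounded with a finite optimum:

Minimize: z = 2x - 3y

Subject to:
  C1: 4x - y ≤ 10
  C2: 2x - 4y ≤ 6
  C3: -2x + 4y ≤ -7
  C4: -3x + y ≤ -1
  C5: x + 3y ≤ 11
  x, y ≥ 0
C2 requires 2x - 4y ≤ 6, while C3 (-2x + 4y ≤ -7) is equivalent to 2x - 4y ≥ 7. Together they would need 7 ≤ 2x - 4y ≤ 6, which is impossible since 7 > 6. No point satisfies all constraints.

Infeasible — the constraint set is empty.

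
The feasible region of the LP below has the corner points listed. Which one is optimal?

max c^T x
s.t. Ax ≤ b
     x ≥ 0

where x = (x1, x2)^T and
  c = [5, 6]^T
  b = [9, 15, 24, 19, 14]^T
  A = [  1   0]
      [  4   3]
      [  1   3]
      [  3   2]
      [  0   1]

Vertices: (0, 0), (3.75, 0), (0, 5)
Evaluating z = 5x1 + 6x2 at each vertex:
  (0, 0): z = 0
  (3.75, 0): z = 18.75
  (0, 5): z = 30

The largest value is z = 30, attained at (0, 5).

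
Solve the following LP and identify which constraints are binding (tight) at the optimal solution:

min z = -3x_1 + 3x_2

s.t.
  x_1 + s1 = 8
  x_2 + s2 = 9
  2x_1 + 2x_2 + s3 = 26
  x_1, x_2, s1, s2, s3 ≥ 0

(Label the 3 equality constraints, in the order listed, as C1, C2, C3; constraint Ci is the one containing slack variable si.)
Optimal: x_1 = 8, x_2 = 0
Binding: C1, x_2 ≥ 0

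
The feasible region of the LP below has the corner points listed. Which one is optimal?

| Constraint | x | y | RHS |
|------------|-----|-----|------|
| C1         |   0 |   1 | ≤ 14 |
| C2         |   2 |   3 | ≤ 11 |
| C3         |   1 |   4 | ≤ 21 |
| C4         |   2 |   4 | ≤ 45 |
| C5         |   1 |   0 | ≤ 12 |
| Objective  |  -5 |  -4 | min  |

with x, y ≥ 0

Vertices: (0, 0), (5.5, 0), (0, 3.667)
(5.5, 0) with z = -27.5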